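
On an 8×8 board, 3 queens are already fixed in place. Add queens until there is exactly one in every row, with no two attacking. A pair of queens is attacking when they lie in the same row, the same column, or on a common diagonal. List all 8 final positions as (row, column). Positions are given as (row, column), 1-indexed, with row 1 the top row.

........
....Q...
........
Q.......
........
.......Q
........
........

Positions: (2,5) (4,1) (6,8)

Row 1: attacked by (2,5)→{4,5,6}; (4,1)→{1,4}; (6,8)→{3,8}. Safe: 2, 7. Place at column 7.
Row 3: attacked by (1,7)→{5,7}; (2,5)→{4,5,6}; (4,1)→{1,2}; (6,8)→{5,8}. Safe: 3. Place at column 3.
Row 5: attacked by (1,7)→{3,7}; (2,5)→{2,5,8}; (3,3)→{1,3,5}; (4,1)→{1,2}; (6,8)→{7,8}. Safe: 4, 6. Place at column 6.
Row 7: attacked by (1,7)→{1,7}; (2,5)→{5}; (3,3)→{3,7}; (4,1)→{1,4}; (5,6)→{4,6,8}; (6,8)→{7,8}. Safe: 2. Place at column 2.
Row 8: attacked by (1,7)→{7}; (2,5)→{5}; (3,3)→{3,8}; (4,1)→{1,5}; (5,6)→{3,6}; (6,8)→{6,8}; (7,2)→{1,2,3}. Safe: 4. Place at column 4.
Columns [7, 5, 3, 1, 6, 8, 2, 4], r−c [-6, -3, 0, 3, -1, -2, 5, 4], r+c [8, 7, 6, 5, 11, 14, 9, 12] are all distinct, so no two queens attack.

(1,7) (2,5) (3,3) (4,1) (5,6) (6,8) (7,2) (8,4)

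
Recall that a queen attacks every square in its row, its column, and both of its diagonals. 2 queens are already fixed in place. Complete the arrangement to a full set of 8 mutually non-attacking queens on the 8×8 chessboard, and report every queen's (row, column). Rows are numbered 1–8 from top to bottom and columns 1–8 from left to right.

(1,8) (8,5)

Row 2: attacked by (1,8)→{7,8}; (8,5)→{5}. Safe: 1, 2, 3, 4, 6. Place at column 4.
Row 3: attacked by (1,8)→{6,8}; (2,4)→{3,4,5}; (8,5)→{5}. Safe: 1, 2, 7. Place at column 1.
Row 4: attacked by (1,8)→{5,8}; (2,4)→{2,4,6}; (3,1)→{1,2}; (8,5)→{1,5}. Safe: 3, 7. Place at column 3.
Row 5: attacked by (1,8)→{4,8}; (2,4)→{1,4,7}; (3,1)→{1,3}; (4,3)→{2,3,4}; (8,5)→{2,5,8}. Safe: 6. Place at column 6.
Row 6: attacked by (1,8)→{3,8}; (2,4)→{4,8}; (3,1)→{1,4}; (4,3)→{1,3,5}; (5,6)→{5,6,7}; (8,5)→{3,5,7}. Safe: 2. Place at column 2.
Row 7: attacked by (1,8)→{2,8}; (2,4)→{4}; (3,1)→{1,5}; (4,3)→{3,6}; (5,6)→{4,6,8}; (6,2)→{1,2,3}; (8,5)→{4,5,6}. Safe: 7. Place at column 7.
Columns [8, 4, 1, 3, 6, 2, 7, 5], r−c [-7, -2, 2, 1, -1, 4, 0, 3], r+c [9, 6, 4, 7, 11, 8, 14, 13] are all distinct, so no two queens attack.

(1,8) (2,4) (3,1) (4,3) (5,6) (6,2) (7,7) (8,5)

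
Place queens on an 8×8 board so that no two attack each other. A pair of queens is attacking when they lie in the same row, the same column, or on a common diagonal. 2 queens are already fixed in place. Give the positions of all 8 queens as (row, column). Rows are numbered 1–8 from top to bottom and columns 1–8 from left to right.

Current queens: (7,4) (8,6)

(1,3) (2,1) (3,7) (4,5) (5,8) (6,2) (7,4) (8,6)

Row 1: attacked by (7,4)→{4}; (8,6)→{6}. Safe: 1, 2, 3, 5, 7, 8. Place at column 3.
Row 2: attacked by (1,3)→{2,3,4}; (7,4)→{4}; (8,6)→{6}. Safe: 1, 5, 7, 8. Place at column 1.
Row 3: attacked by (1,3)→{1,3,5}; (2,1)→{1,2}; (7,4)→{4,8}; (8,6)→{1,6}. Safe: 7. Place at column 7.
Row 4: attacked by (1,3)→{3,6}; (2,1)→{1,3}; (3,7)→{6,7,8}; (7,4)→{1,4,7}; (8,6)→{2,6}. Safe: 5. Place at column 5.
Row 5: attacked by (1,3)→{3,7}; (2,1)→{1,4}; (3,7)→{5,7}; (4,5)→{4,5,6}; (7,4)→{2,4,6}; (8,6)→{3,6}. Safe: 8. Place at column 8.
Row 6: attacked by (1,3)→{3,8}; (2,1)→{1,5}; (3,7)→{4,7}; (4,5)→{3,5,7}; (5,8)→{7,8}; (7,4)→{3,4,5}; (8,6)→{4,6,8}. Safe: 2. Place at column 2.
Columns [3, 1, 7, 5, 8, 2, 4, 6], r−c [-2, 1, -4, -1, -3, 4, 3, 2], r+c [4, 3, 10, 9, 13, 8, 11, 14] are all distinct, so no two queens attack.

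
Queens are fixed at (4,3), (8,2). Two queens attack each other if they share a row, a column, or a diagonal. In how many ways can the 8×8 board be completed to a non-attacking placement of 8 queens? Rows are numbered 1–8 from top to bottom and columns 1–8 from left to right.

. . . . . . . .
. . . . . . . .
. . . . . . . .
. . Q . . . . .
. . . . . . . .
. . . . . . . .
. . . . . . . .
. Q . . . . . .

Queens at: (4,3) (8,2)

3

Branch on row 1: col 1 → 0; col 4 → 2; col 5 → 1; col 7 → 0; col 8 → 0.
Sum: 0 + 2 + 1 + 0 + 0 = 3.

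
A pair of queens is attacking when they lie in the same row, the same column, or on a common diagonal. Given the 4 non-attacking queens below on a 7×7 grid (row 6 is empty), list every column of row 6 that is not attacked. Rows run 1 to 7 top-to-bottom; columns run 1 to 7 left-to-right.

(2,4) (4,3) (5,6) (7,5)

columns 2

(2,4) attacks row 6 at column 4.
(4,3) attacks row 6 at column 3 and diagonals 1, 5.
(5,6) attacks row 6 at column 6 and diagonals 5, 7.
(7,5) attacks row 6 at column 5 and diagonals 4, 6.
Attacked columns: {1, 3, 4, 5, 6, 7}. Safe: {2}.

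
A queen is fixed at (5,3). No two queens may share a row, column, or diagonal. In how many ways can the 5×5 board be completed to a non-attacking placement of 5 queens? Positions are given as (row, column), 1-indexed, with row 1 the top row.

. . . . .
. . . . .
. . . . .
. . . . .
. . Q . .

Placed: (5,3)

2

Branch on row 1: col 1 → 1; col 2 → 0; col 4 → 0; col 5 → 1.
Sum: 1 + 0 + 0 + 1 = 2.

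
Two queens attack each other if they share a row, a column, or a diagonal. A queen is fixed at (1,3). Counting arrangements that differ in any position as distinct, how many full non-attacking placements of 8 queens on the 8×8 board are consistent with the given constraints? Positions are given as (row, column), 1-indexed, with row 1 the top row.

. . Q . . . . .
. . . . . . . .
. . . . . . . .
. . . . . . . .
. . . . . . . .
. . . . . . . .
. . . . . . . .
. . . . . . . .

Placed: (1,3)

16

Branch on row 2: col 1 → 1; col 5 → 4; col 6 → 8; col 7 → 2; col 8 → 1.
Sum: 1 + 4 + 8 + 2 + 1 = 16.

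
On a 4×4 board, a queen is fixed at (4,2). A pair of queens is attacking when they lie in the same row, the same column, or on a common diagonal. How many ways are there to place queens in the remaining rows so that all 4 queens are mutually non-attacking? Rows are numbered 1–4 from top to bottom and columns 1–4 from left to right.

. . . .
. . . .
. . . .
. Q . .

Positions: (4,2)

Branch on row 1: col 1 → 0; col 3 → 1; col 4 → 0.
Sum: 0 + 1 + 0 = 1.

1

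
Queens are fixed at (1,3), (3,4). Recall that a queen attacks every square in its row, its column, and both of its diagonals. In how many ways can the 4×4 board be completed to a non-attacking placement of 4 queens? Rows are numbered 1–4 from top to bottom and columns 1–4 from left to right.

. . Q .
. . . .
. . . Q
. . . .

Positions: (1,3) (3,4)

1

Branch on row 2: col 1 → 1.
Sum: 1 = 1.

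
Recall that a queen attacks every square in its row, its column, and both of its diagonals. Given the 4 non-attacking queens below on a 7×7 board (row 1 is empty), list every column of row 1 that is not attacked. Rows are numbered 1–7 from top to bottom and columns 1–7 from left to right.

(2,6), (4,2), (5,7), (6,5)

columns 1, 4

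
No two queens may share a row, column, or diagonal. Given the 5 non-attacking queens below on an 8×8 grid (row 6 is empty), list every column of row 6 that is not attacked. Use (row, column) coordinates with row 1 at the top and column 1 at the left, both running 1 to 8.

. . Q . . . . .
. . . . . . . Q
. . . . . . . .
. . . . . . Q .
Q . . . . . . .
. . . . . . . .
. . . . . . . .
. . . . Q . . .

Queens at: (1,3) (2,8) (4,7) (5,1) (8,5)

columns 6

(1,3) attacks row 6 at column 3 and diagonals 8.
(2,8) attacks row 6 at column 8 and diagonals 4.
(4,7) attacks row 6 at column 7 and diagonals 5.
(5,1) attacks row 6 at column 1 and diagonals 2.
(8,5) attacks row 6 at column 5 and diagonals 3, 7.
Attacked columns: {1, 2, 3, 4, 5, 7, 8}. Safe: {6}.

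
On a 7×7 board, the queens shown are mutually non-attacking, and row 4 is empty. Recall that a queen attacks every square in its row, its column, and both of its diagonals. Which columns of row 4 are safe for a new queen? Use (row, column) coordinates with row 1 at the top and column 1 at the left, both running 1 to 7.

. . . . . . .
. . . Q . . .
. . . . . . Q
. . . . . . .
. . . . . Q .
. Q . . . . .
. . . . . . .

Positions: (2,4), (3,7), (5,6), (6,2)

(2,4) attacks row 4 at column 4 and diagonals 2, 6.
(3,7) attacks row 4 at column 7 and diagonals 6.
(5,6) attacks row 4 at column 6 and diagonals 5, 7.
(6,2) attacks row 4 at column 2 and diagonals 4.
Attacked columns: {2, 4, 5, 6, 7}. Safe: {1, 3}.

columns 1, 3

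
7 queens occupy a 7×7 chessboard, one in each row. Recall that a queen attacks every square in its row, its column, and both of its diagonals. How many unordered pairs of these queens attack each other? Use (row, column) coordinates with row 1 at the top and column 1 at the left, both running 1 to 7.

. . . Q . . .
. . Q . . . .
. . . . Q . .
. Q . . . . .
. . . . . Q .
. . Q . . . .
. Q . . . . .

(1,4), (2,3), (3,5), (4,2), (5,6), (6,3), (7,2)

5

Same column: (2,3)–(6,3) (column 3); (4,2)–(7,2) (column 2).
Same diagonal: (1,4)–(2,3) (|1−2| = |4−3| = 1); (2,3)–(5,6) (|2−5| = |3−6| = 3); (6,3)–(7,2) (|6−7| = |3−2| = 1).
Total attacking pairs: 5.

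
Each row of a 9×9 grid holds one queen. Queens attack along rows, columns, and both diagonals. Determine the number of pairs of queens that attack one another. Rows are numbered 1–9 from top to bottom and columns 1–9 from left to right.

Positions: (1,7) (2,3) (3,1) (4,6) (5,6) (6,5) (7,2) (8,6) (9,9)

6

Same column: (4,6)–(5,6) (column 6); (4,6)–(8,6) (column 6); (5,6)–(8,6) (column 6).
Same diagonal: (2,3)–(5,6) (|2−5| = |3−6| = 3); (3,1)–(8,6) (|3−8| = |1−6| = 5); (5,6)–(6,5) (|5−6| = |6−5| = 1).
Total attacking pairs: 6.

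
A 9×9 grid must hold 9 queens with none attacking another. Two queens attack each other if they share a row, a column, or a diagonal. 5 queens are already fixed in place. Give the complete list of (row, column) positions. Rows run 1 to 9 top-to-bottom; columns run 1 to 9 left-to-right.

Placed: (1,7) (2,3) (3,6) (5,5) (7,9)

Row 4: attacked by (1,7)→{4,7}; (2,3)→{1,3,5}; (3,6)→{5,6,7}; (5,5)→{4,5,6}; (7,9)→{6,9}. Safe: 2, 8. Place at column 2.
Row 6: attacked by (1,7)→{2,7}; (2,3)→{3,7}; (3,6)→{3,6,9}; (4,2)→{2,4}; (5,5)→{4,5,6}; (7,9)→{8,9}. Safe: 1. Place at column 1.
Row 8: attacked by (1,7)→{7}; (2,3)→{3,9}; (3,6)→{1,6}; (4,2)→{2,6}; (5,5)→{2,5,8}; (6,1)→{1,3}; (7,9)→{8,9}. Safe: 4. Place at column 4.
Row 9: attacked by (1,7)→{7}; (2,3)→{3}; (3,6)→{6}; (4,2)→{2,7}; (5,5)→{1,5,9}; (6,1)→{1,4}; (7,9)→{7,9}; (8,4)→{3,4,5}. Safe: 8. Place at column 8.
Columns [7, 3, 6, 2, 5, 1, 9, 4, 8], r−c [-6, -1, -3, 2, 0, 5, -2, 4, 1], r+c [8, 5, 9, 6, 10, 7, 16, 12, 17] are all distinct, so no two queens attack.

(1,7) (2,3) (3,6) (4,2) (5,5) (6,1) (7,9) (8,4) (9,8)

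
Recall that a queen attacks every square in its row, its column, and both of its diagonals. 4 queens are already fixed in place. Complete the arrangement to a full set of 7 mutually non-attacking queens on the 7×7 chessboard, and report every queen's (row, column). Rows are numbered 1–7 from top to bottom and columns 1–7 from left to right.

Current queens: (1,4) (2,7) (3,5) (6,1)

Row 4: attacked by (1,4)→{1,4,7}; (2,7)→{5,7}; (3,5)→{4,5,6}; (6,1)→{1,3}. Safe: 2. Place at column 2.
Row 5: attacked by (1,4)→{4}; (2,7)→{4,7}; (3,5)→{3,5,7}; (4,2)→{1,2,3}; (6,1)→{1,2}. Safe: 6. Place at column 6.
Row 7: attacked by (1,4)→{4}; (2,7)→{2,7}; (3,5)→{1,5}; (4,2)→{2,5}; (5,6)→{4,6}; (6,1)→{1,2}. Safe: 3. Place at column 3.
Columns [4, 7, 5, 2, 6, 1, 3], r−c [-3, -5, -2, 2, -1, 5, 4], r+c [5, 9, 8, 6, 11, 7, 10] are all distinct, so no two queens attack.

(1,4) (2,7) (3,5) (4,2) (5,6) (6,1) (7,3)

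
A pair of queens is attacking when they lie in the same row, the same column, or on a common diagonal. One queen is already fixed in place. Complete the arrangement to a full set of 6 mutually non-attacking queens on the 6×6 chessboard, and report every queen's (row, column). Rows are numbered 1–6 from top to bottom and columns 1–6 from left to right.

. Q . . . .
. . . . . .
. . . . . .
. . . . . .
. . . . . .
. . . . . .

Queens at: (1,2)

(1,2) (2,4) (3,6) (4,1) (5,3) (6,5)

Row 2: attacked by (1,2)→{1,2,3}. Safe: 4, 5, 6. Place at column 4.
Row 3: attacked by (1,2)→{2,4}; (2,4)→{3,4,5}. Safe: 1, 6. Place at column 6.
Row 4: attacked by (1,2)→{2,5}; (2,4)→{2,4,6}; (3,6)→{5,6}. Safe: 1, 3. Place at column 1.
Row 5: attacked by (1,2)→{2,6}; (2,4)→{1,4}; (3,6)→{4,6}; (4,1)→{1,2}. Safe: 3, 5. Place at column 3.
Row 6: attacked by (1,2)→{2}; (2,4)→{4}; (3,6)→{3,6}; (4,1)→{1,3}; (5,3)→{2,3,4}. Safe: 5. Place at column 5.
Columns [2, 4, 6, 1, 3, 5], r−c [-1, -2, -3, 3, 2, 1], r+c [3, 6, 9, 5, 8, 11] are all distinct, so no two queens attack.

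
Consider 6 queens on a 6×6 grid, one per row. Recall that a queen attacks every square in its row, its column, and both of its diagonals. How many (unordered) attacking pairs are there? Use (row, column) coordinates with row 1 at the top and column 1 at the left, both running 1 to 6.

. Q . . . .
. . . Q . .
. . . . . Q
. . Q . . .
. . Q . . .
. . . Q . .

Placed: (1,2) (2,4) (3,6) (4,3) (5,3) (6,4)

Same column: (2,4)–(6,4) (column 4); (4,3)–(5,3) (column 3).
Same diagonal: (5,3)–(6,4) (|5−6| = |3−4| = 1).
Total attacking pairs: 3.

3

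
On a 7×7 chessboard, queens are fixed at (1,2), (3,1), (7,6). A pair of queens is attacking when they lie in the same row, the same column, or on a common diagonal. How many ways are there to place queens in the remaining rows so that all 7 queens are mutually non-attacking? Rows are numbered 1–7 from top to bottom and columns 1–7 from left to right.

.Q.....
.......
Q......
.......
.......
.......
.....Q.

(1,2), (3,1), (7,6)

2

Branch on row 2: col 4 → 1; col 5 → 1; col 7 → 0.
Sum: 1 + 1 + 0 = 2.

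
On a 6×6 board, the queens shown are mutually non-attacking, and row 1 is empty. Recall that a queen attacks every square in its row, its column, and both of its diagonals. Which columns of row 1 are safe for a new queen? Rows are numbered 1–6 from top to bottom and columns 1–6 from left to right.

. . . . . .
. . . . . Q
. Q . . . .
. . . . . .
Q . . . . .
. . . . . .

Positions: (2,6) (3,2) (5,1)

columns 3

(2,6) attacks row 1 at column 6 and diagonals 5.
(3,2) attacks row 1 at column 2 and diagonals 4.
(5,1) attacks row 1 at column 1 and diagonals 5.
Attacked columns: {1, 2, 4, 5, 6}. Safe: {3}.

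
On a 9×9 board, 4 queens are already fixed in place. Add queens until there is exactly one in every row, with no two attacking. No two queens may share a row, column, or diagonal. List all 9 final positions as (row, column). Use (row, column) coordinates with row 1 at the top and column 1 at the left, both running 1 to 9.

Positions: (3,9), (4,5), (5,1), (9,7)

Row 1: attacked by (3,9)→{7,9}; (4,5)→{2,5,8}; (5,1)→{1,5}; (9,7)→{7}. Safe: 3, 4, 6. Place at column 4.
Row 2: attacked by (1,4)→{3,4,5}; (3,9)→{8,9}; (4,5)→{3,5,7}; (5,1)→{1,4}; (9,7)→{7}. Safe: 2, 6. Place at column 2.
Row 6: attacked by (1,4)→{4,9}; (2,2)→{2,6}; (3,9)→{6,9}; (4,5)→{3,5,7}; (5,1)→{1,2}; (9,7)→{4,7}. Safe: 8. Place at column 8.
Row 7: attacked by (1,4)→{4}; (2,2)→{2,7}; (3,9)→{5,9}; (4,5)→{2,5,8}; (5,1)→{1,3}; (6,8)→{7,8,9}; (9,7)→{5,7,9}. Safe: 6. Place at column 6.
Row 8: attacked by (1,4)→{4}; (2,2)→{2,8}; (3,9)→{4,9}; (4,5)→{1,5,9}; (5,1)→{1,4}; (6,8)→{6,8}; (7,6)→{5,6,7}; (9,7)→{6,7,8}. Safe: 3. Place at column 3.
Columns [4, 2, 9, 5, 1, 8, 6, 3, 7], r−c [-3, 0, -6, -1, 4, -2, 1, 5, 2], r+c [5, 4, 12, 9, 6, 14, 13, 11, 16] are all distinct, so no two queens attack.

(1,4) (2,2) (3,9) (4,5) (5,1) (6,8) (7,6) (8,3) (9,7)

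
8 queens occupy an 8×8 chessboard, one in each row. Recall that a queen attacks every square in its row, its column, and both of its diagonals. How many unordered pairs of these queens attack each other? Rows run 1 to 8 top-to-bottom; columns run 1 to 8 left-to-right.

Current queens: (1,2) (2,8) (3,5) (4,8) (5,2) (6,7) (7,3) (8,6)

Same column: (1,2)–(5,2) (column 2); (2,8)–(4,8) (column 8).
Same diagonal: (1,2)–(6,7) (|1−6| = |2−7| = 5); (2,8)–(7,3) (|2−7| = |8−3| = 5).
Total attacking pairs: 4.

4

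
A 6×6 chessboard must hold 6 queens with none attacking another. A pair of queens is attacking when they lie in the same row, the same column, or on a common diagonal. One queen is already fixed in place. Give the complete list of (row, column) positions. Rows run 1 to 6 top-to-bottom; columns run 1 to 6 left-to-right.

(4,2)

(1,4) (2,1) (3,5) (4,2) (5,6) (6,3)

Row 1: attacked by (4,2)→{2,5}. Safe: 1, 3, 4, 6. Place at column 4.
Row 2: attacked by (1,4)→{3,4,5}; (4,2)→{2,4}. Safe: 1, 6. Place at column 1.
Row 3: attacked by (1,4)→{2,4,6}; (2,1)→{1,2}; (4,2)→{1,2,3}. Safe: 5. Place at column 5.
Row 5: attacked by (1,4)→{4}; (2,1)→{1,4}; (3,5)→{3,5}; (4,2)→{1,2,3}. Safe: 6. Place at column 6.
Row 6: attacked by (1,4)→{4}; (2,1)→{1,5}; (3,5)→{2,5}; (4,2)→{2,4}; (5,6)→{5,6}. Safe: 3. Place at column 3.
Columns [4, 1, 5, 2, 6, 3], r−c [-3, 1, -2, 2, -1, 3], r+c [5, 3, 8, 6, 11, 9] are all distinct, so no two queens attack.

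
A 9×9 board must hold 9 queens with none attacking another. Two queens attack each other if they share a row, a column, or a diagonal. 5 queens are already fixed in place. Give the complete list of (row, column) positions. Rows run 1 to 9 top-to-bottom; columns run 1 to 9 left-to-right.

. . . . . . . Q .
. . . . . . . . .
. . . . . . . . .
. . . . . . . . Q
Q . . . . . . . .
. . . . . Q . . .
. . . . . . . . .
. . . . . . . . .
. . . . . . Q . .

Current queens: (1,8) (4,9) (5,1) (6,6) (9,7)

Row 2: attacked by (1,8)→{7,8,9}; (4,9)→{7,9}; (5,1)→{1,4}; (6,6)→{2,6}; (9,7)→{7}. Safe: 3, 5. Place at column 3.
Row 3: attacked by (1,8)→{6,8}; (2,3)→{2,3,4}; (4,9)→{8,9}; (5,1)→{1,3}; (6,6)→{3,6,9}; (9,7)→{1,7}. Safe: 5. Place at column 5.
Row 7: attacked by (1,8)→{2,8}; (2,3)→{3,8}; (3,5)→{1,5,9}; (4,9)→{6,9}; (5,1)→{1,3}; (6,6)→{5,6,7}; (9,7)→{5,7,9}. Safe: 4. Place at column 4.
Row 8: attacked by (1,8)→{1,8}; (2,3)→{3,9}; (3,5)→{5}; (4,9)→{5,9}; (5,1)→{1,4}; (6,6)→{4,6,8}; (7,4)→{3,4,5}; (9,7)→{6,7,8}. Safe: 2. Place at column 2.
Columns [8, 3, 5, 9, 1, 6, 4, 2, 7], r−c [-7, -1, -2, -5, 4, 0, 3, 6, 2], r+c [9, 5, 8, 13, 6, 12, 11, 10, 16] are all distinct, so no two queens attack.

(1,8) (2,3) (3,5) (4,9) (5,1) (6,6) (7,4) (8,2) (9,7)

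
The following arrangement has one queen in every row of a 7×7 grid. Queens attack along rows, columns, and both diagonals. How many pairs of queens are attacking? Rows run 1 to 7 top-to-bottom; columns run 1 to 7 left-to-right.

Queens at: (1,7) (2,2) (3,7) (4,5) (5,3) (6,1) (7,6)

Same column: (1,7)–(3,7) (column 7).
Same diagonal: (1,7)–(5,3) (|1−5| = |7−3| = 4).
Total attacking pairs: 2.

2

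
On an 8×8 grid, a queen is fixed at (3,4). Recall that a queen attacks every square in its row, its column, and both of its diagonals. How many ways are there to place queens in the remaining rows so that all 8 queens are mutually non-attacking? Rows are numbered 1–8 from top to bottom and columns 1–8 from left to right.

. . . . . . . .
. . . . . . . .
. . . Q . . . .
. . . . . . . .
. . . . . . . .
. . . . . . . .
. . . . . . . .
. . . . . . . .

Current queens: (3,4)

Branch on row 1: col 1 → 1; col 3 → 3; col 5 → 6; col 7 → 1; col 8 → 1.
Sum: 1 + 3 + 6 + 1 + 1 = 12.

12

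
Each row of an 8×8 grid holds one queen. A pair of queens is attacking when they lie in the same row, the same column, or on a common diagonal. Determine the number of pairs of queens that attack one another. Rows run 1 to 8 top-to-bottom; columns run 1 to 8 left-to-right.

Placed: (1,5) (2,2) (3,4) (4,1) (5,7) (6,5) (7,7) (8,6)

Same column: (1,5)–(6,5) (column 5); (5,7)–(7,7) (column 7).
Same diagonal: (2,2)–(7,7) (|2−7| = |2−7| = 5); (7,7)–(8,6) (|7−8| = |7−6| = 1).
Total attacking pairs: 4.

4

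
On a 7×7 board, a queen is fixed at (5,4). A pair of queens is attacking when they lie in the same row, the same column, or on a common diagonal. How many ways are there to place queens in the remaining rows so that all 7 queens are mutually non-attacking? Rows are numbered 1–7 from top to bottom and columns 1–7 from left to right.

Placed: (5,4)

4

Branch on row 1: col 1 → 0; col 2 → 1; col 3 → 1; col 5 → 1; col 6 → 1; col 7 → 0.
Sum: 0 + 1 + 1 + 1 + 1 + 0 = 4.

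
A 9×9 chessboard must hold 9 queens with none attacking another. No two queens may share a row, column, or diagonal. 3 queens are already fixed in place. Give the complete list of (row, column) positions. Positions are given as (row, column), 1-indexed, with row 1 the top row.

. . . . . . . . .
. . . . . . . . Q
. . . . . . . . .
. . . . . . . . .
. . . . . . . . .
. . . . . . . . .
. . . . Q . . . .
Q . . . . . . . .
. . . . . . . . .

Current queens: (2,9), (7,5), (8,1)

Row 1: attacked by (2,9)→{8,9}; (7,5)→{5}; (8,1)→{1,8}. Safe: 2, 3, 4, 6, 7. Place at column 4.
Row 3: attacked by (1,4)→{2,4,6}; (2,9)→{8,9}; (7,5)→{1,5,9}; (8,1)→{1,6}. Safe: 3, 7. Place at column 3.
Row 4: attacked by (1,4)→{1,4,7}; (2,9)→{7,9}; (3,3)→{2,3,4}; (7,5)→{2,5,8}; (8,1)→{1,5}. Safe: 6. Place at column 6.
Row 5: attacked by (1,4)→{4,8}; (2,9)→{6,9}; (3,3)→{1,3,5}; (4,6)→{5,6,7}; (7,5)→{3,5,7}; (8,1)→{1,4}. Safe: 2. Place at column 2.
Row 6: attacked by (1,4)→{4,9}; (2,9)→{5,9}; (3,3)→{3,6}; (4,6)→{4,6,8}; (5,2)→{1,2,3}; (7,5)→{4,5,6}; (8,1)→{1,3}. Safe: 7. Place at column 7.
Row 9: attacked by (1,4)→{4}; (2,9)→{2,9}; (3,3)→{3,9}; (4,6)→{1,6}; (5,2)→{2,6}; (6,7)→{4,7}; (7,5)→{3,5,7}; (8,1)→{1,2}. Safe: 8. Place at column 8.
Columns [4, 9, 3, 6, 2, 7, 5, 1, 8], r−c [-3, -7, 0, -2, 3, -1, 2, 7, 1], r+c [5, 11, 6, 10, 7, 13, 12, 9, 17] are all distinct, so no two queens attack.

(1,4) (2,9) (3,3) (4,6) (5,2) (6,7) (7,5) (8,1) (9,8)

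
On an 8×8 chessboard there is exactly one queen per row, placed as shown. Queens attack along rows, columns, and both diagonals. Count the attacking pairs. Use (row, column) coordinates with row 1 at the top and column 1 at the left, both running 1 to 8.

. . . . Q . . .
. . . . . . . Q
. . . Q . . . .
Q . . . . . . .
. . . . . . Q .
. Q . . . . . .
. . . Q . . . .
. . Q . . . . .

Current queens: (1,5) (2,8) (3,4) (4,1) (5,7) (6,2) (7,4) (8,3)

Same column: (3,4)–(7,4) (column 4).
Same diagonal: (4,1)–(7,4) (|4−7| = |1−4| = 3); (7,4)–(8,3) (|7−8| = |4−3| = 1).
Total attacking pairs: 3.

3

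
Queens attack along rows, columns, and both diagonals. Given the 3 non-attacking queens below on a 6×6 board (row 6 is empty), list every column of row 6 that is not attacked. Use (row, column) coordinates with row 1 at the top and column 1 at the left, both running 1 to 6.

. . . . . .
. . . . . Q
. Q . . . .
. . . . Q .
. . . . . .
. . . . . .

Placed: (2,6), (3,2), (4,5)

columns 1, 4

(2,6) attacks row 6 at column 6 and diagonals 2.
(3,2) attacks row 6 at column 2 and diagonals 5.
(4,5) attacks row 6 at column 5 and diagonals 3.
Attacked columns: {2, 3, 5, 6}. Safe: {1, 4}.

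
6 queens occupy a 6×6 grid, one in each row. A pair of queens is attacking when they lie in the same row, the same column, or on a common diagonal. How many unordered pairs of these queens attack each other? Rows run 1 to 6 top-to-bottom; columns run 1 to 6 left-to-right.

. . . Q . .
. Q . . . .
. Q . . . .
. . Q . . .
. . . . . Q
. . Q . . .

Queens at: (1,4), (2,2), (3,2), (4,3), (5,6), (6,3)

4

Same column: (2,2)–(3,2) (column 2); (4,3)–(6,3) (column 3).
Same diagonal: (1,4)–(3,2) (|1−3| = |4−2| = 2); (3,2)–(4,3) (|3−4| = |2−3| = 1).
Total attacking pairs: 4.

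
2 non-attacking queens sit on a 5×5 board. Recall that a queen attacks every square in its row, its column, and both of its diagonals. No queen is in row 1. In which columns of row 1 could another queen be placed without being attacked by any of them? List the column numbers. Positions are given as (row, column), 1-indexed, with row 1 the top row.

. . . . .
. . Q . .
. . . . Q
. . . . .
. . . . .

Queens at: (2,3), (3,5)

columns 1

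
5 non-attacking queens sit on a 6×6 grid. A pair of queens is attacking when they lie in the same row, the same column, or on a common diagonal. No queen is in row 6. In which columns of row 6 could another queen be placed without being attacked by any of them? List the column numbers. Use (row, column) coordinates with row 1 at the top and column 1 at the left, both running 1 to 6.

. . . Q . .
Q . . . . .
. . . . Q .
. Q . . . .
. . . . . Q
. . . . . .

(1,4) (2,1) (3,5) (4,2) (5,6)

columns 3

(1,4) attacks row 6 at column 4.
(2,1) attacks row 6 at column 1 and diagonals 5.
(3,5) attacks row 6 at column 5 and diagonals 2.
(4,2) attacks row 6 at column 2 and diagonals 4.
(5,6) attacks row 6 at column 6 and diagonals 5.
Attacked columns: {1, 2, 4, 5, 6}. Safe: {3}.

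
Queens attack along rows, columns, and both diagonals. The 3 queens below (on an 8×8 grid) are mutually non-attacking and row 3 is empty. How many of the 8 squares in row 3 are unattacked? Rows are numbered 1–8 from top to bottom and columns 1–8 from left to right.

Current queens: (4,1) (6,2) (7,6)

(4,1) attacks row 3 at column 1 and diagonals 2.
(6,2) attacks row 3 at column 2 and diagonals 5.
(7,6) attacks row 3 at column 6 and diagonals 2.
Attacked columns: {1, 2, 5, 6}. Safe: {3, 4, 7, 8}.

4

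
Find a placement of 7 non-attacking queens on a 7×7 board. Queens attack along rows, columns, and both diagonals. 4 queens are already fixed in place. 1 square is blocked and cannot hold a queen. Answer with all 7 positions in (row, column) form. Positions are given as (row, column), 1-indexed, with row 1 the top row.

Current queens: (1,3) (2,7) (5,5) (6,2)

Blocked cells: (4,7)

(1,3) (2,7) (3,4) (4,1) (5,5) (6,2) (7,6)

Row 3: attacked by (1,3)→{1,3,5}; (2,7)→{6,7}; (5,5)→{3,5,7}; (6,2)→{2,5}. Safe: 4. Place at column 4.
Row 4: attacked by (1,3)→{3,6}; (2,7)→{5,7}; (3,4)→{3,4,5}; (5,5)→{4,5,6}; (6,2)→{2,4}. Blocked: 7. Safe: 1. Place at column 1.
Row 7: attacked by (1,3)→{3}; (2,7)→{2,7}; (3,4)→{4}; (4,1)→{1,4}; (5,5)→{3,5,7}; (6,2)→{1,2,3}. Safe: 6. Place at column 6.
Columns [3, 7, 4, 1, 5, 2, 6], r−c [-2, -5, -1, 3, 0, 4, 1], r+c [4, 9, 7, 5, 10, 8, 13] are all distinct, so no two queens attack.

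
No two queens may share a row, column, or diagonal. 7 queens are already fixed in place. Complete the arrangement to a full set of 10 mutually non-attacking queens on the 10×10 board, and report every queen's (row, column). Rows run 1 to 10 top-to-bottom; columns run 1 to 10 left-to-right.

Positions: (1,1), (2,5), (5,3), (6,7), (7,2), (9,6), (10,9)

(1,1) (2,5) (3,8) (4,10) (5,3) (6,7) (7,2) (8,4) (9,6) (10,9)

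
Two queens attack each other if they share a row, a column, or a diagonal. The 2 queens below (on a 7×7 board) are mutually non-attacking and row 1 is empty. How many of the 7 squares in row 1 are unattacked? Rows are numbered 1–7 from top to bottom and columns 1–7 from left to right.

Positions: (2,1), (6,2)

4

(2,1) attacks row 1 at column 1 and diagonals 2.
(6,2) attacks row 1 at column 2 and diagonals 7.
Attacked columns: {1, 2, 7}. Safe: {3, 4, 5, 6}.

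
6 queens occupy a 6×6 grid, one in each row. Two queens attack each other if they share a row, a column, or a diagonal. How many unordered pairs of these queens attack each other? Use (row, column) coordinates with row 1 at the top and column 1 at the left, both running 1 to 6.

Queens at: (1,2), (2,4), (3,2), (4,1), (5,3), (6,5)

3

Same column: (1,2)–(3,2) (column 2).
Same diagonal: (3,2)–(4,1) (|3−4| = |2−1| = 1); (3,2)–(6,5) (|3−6| = |2−5| = 3).
Total attacking pairs: 3.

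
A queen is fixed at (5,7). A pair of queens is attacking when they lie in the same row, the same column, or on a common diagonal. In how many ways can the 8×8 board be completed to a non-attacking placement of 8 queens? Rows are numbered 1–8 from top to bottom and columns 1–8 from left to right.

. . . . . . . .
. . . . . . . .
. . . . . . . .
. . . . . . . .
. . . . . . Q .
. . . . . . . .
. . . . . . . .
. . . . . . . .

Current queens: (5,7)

Branch on row 1: col 1 → 1; col 2 → 0; col 4 → 3; col 5 → 3; col 6 → 0; col 8 → 1.
Sum: 1 + 0 + 3 + 3 + 0 + 1 = 8.

8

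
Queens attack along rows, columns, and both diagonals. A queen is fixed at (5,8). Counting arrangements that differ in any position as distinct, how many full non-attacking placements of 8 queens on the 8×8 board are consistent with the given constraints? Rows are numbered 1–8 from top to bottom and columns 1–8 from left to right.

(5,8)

Branch on row 1: col 1 → 1; col 2 → 1; col 3 → 4; col 5 → 5; col 6 → 4; col 7 → 3.
Sum: 1 + 1 + 4 + 5 + 4 + 3 = 18.

18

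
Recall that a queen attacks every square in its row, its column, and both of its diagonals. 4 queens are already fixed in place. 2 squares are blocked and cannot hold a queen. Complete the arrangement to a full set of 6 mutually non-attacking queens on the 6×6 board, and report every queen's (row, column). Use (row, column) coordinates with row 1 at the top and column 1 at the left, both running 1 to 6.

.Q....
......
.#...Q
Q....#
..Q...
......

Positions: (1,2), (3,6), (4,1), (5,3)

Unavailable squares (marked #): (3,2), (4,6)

Row 2: attacked by (1,2)→{1,2,3}; (3,6)→{5,6}; (4,1)→{1,3}; (5,3)→{3,6}. Safe: 4. Place at column 4.
Row 6: attacked by (1,2)→{2}; (2,4)→{4}; (3,6)→{3,6}; (4,1)→{1,3}; (5,3)→{2,3,4}. Safe: 5. Place at column 5.
Columns [2, 4, 6, 1, 3, 5], r−c [-1, -2, -3, 3, 2, 1], r+c [3, 6, 9, 5, 8, 11] are all distinct, so no two queens attack.

(1,2) (2,4) (3,6) (4,1) (5,3) (6,5)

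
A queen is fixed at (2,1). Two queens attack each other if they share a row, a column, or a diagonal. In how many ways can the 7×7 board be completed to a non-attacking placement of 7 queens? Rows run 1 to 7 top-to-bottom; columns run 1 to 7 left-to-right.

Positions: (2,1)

7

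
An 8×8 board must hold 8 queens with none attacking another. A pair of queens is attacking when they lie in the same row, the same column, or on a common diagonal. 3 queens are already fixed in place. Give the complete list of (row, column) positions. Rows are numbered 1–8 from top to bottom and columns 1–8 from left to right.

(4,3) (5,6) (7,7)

(1,4) (2,8) (3,1) (4,3) (5,6) (6,2) (7,7) (8,5)

Row 1: attacked by (4,3)→{3,6}; (5,6)→{2,6}; (7,7)→{1,7}. Safe: 4, 5, 8. Place at column 4.
Row 2: attacked by (1,4)→{3,4,5}; (4,3)→{1,3,5}; (5,6)→{3,6}; (7,7)→{2,7}. Safe: 8. Place at column 8.
Row 3: attacked by (1,4)→{2,4,6}; (2,8)→{7,8}; (4,3)→{2,3,4}; (5,6)→{4,6,8}; (7,7)→{3,7}. Safe: 1, 5. Place at column 1.
Row 6: attacked by (1,4)→{4}; (2,8)→{4,8}; (3,1)→{1,4}; (4,3)→{1,3,5}; (5,6)→{5,6,7}; (7,7)→{6,7,8}. Safe: 2. Place at column 2.
Row 8: attacked by (1,4)→{4}; (2,8)→{2,8}; (3,1)→{1,6}; (4,3)→{3,7}; (5,6)→{3,6}; (6,2)→{2,4}; (7,7)→{6,7,8}. Safe: 5. Place at column 5.
Columns [4, 8, 1, 3, 6, 2, 7, 5], r−c [-3, -6, 2, 1, -1, 4, 0, 3], r+c [5, 10, 4, 7, 11, 8, 14, 13] are all distinct, so no two queens attack.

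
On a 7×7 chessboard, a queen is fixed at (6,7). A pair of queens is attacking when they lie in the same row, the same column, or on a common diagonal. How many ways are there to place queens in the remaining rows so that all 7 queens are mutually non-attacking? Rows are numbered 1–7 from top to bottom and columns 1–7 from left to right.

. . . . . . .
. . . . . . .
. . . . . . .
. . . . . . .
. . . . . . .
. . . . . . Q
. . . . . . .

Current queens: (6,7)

Branch on row 1: col 1 → 1; col 3 → 2; col 4 → 2; col 5 → 1; col 6 → 1.
Sum: 1 + 2 + 2 + 1 + 1 = 7.

7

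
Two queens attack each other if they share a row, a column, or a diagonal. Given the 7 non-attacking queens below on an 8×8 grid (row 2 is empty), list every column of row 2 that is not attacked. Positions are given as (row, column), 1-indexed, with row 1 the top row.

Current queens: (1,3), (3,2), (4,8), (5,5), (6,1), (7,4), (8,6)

columns 7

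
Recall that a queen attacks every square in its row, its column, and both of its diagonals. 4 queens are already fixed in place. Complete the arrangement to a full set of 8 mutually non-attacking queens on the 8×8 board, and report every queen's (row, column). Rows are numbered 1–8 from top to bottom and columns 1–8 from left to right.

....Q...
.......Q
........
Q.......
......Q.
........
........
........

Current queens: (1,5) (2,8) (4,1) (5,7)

Row 3: attacked by (1,5)→{3,5,7}; (2,8)→{7,8}; (4,1)→{1,2}; (5,7)→{5,7}. Safe: 4, 6. Place at column 4.
Row 6: attacked by (1,5)→{5}; (2,8)→{4,8}; (3,4)→{1,4,7}; (4,1)→{1,3}; (5,7)→{6,7,8}. Safe: 2. Place at column 2.
Row 7: attacked by (1,5)→{5}; (2,8)→{3,8}; (3,4)→{4,8}; (4,1)→{1,4}; (5,7)→{5,7}; (6,2)→{1,2,3}. Safe: 6. Place at column 6.
Row 8: attacked by (1,5)→{5}; (2,8)→{2,8}; (3,4)→{4}; (4,1)→{1,5}; (5,7)→{4,7}; (6,2)→{2,4}; (7,6)→{5,6,7}. Safe: 3. Place at column 3.
Columns [5, 8, 4, 1, 7, 2, 6, 3], r−c [-4, -6, -1, 3, -2, 4, 1, 5], r+c [6, 10, 7, 5, 12, 8, 13, 11] are all distinct, so no two queens attack.

(1,5) (2,8) (3,4) (4,1) (5,7) (6,2) (7,6) (8,3)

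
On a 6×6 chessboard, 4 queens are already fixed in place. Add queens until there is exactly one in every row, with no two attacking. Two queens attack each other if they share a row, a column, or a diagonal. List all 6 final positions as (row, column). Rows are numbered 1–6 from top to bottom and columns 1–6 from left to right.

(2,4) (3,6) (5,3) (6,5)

Row 1: attacked by (2,4)→{3,4,5}; (3,6)→{4,6}; (5,3)→{3}; (6,5)→{5}. Safe: 1, 2. Place at column 2.
Row 4: attacked by (1,2)→{2,5}; (2,4)→{2,4,6}; (3,6)→{5,6}; (5,3)→{2,3,4}; (6,5)→{3,5}. Safe: 1. Place at column 1.
Columns [2, 4, 6, 1, 3, 5], r−c [-1, -2, -3, 3, 2, 1], r+c [3, 6, 9, 5, 8, 11] are all distinct, so no two queens attack.

(1,2) (2,4) (3,6) (4,1) (5,3) (6,5)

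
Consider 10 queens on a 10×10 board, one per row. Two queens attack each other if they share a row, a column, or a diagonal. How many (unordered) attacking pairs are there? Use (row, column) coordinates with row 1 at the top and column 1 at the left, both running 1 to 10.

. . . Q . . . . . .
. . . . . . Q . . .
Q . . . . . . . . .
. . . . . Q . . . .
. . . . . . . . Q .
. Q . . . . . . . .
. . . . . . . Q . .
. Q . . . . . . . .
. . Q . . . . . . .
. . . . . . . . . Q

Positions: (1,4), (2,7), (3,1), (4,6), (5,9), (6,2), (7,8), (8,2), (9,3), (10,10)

3

Same column: (6,2)–(8,2) (column 2).
Same diagonal: (4,6)–(8,2) (|4−8| = |6−2| = 4); (8,2)–(9,3) (|8−9| = |2−3| = 1).
Total attacking pairs: 3.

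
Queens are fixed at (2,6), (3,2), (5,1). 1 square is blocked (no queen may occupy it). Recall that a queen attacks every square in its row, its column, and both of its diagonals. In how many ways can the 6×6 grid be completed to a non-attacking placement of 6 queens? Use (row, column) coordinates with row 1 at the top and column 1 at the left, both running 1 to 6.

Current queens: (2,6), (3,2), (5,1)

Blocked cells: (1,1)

Branch on row 1: col 3 → 1.
Sum: 1 = 1.

1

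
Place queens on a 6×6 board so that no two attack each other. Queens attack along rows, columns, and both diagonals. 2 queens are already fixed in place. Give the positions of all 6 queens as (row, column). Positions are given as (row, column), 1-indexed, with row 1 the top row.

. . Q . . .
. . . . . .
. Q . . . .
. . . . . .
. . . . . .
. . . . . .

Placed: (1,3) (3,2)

(1,3) (2,6) (3,2) (4,5) (5,1) (6,4)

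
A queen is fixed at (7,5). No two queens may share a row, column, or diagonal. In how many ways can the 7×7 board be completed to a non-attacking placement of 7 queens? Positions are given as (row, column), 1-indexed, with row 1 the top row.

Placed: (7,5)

Branch on row 1: col 1 → 1; col 2 → 1; col 3 → 2; col 4 → 1; col 6 → 0; col 7 → 1.
Sum: 1 + 1 + 2 + 1 + 0 + 1 = 6.

6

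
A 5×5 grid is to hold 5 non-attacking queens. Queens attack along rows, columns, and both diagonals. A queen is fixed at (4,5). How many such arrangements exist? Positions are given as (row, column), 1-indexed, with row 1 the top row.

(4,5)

2

Branch on row 1: col 1 → 1; col 3 → 0; col 4 → 1.
Sum: 1 + 0 + 1 = 2.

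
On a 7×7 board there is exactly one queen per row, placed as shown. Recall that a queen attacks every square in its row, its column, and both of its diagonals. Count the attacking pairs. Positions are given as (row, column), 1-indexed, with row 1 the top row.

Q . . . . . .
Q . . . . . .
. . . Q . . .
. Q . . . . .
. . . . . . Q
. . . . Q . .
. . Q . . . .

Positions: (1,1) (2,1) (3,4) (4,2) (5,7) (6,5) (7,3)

2

Same column: (1,1)–(2,1) (column 1).
Same diagonal: (2,1)–(6,5) (|2−6| = |1−5| = 4).
Total attacking pairs: 2.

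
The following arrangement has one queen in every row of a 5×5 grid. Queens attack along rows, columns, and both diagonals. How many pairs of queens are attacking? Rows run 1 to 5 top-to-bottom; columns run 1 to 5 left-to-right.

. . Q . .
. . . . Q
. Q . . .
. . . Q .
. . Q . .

Same column: (1,3)–(5,3) (column 3).
Same diagonal: (4,4)–(5,3) (|4−5| = |4−3| = 1).
Total attacking pairs: 2.

2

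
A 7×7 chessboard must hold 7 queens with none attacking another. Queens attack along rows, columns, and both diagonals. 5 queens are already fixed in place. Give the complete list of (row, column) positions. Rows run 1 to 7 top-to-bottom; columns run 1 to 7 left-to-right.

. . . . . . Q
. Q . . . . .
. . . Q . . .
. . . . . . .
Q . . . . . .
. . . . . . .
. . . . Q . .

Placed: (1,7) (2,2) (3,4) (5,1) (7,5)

Row 4: attacked by (1,7)→{4,7}; (2,2)→{2,4}; (3,4)→{3,4,5}; (5,1)→{1,2}; (7,5)→{2,5}. Safe: 6. Place at column 6.
Row 6: attacked by (1,7)→{2,7}; (2,2)→{2,6}; (3,4)→{1,4,7}; (4,6)→{4,6}; (5,1)→{1,2}; (7,5)→{4,5,6}. Safe: 3. Place at column 3.
Columns [7, 2, 4, 6, 1, 3, 5], r−c [-6, 0, -1, -2, 4, 3, 2], r+c [8, 4, 7, 10, 6, 9, 12] are all distinct, so no two queens attack.

(1,7) (2,2) (3,4) (4,6) (5,1) (6,3) (7,5)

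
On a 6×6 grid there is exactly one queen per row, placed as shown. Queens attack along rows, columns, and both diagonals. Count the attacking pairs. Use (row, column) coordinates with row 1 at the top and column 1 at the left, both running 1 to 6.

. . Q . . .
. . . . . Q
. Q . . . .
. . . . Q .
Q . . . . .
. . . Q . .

0

All columns are distinct and no two queens satisfy |Δrow| = |Δcol|, so no pair attacks.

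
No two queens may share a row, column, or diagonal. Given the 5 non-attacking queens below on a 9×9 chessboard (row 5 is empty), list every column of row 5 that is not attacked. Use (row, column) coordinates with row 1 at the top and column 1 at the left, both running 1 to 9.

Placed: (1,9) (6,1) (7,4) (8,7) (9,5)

columns 3, 8

(1,9) attacks row 5 at column 9 and diagonals 5.
(6,1) attacks row 5 at column 1 and diagonals 2.
(7,4) attacks row 5 at column 4 and diagonals 2, 6.
(8,7) attacks row 5 at column 7 and diagonals 4.
(9,5) attacks row 5 at column 5 and diagonals 1, 9.
Attacked columns: {1, 2, 4, 5, 6, 7, 9}. Safe: {3, 8}.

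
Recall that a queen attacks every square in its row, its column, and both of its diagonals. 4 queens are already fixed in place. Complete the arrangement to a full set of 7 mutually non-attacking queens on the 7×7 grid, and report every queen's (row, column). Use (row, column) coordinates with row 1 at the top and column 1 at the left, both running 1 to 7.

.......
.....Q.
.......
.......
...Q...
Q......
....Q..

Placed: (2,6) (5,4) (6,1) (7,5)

(1,2) (2,6) (3,3) (4,7) (5,4) (6,1) (7,5)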